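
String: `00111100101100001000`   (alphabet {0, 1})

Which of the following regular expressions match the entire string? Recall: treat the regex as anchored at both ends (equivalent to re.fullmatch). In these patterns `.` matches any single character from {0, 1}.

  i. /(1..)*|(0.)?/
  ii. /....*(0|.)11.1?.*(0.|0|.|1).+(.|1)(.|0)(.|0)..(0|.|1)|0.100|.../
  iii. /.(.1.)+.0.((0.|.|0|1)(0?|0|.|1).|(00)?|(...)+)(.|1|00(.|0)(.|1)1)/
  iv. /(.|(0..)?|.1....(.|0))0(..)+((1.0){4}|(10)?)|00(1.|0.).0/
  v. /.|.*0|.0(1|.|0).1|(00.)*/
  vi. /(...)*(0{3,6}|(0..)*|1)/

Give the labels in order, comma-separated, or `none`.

ii, iii, iv, v

i → no match
ii → match
iii → match
iv → match
v → match
vi → no match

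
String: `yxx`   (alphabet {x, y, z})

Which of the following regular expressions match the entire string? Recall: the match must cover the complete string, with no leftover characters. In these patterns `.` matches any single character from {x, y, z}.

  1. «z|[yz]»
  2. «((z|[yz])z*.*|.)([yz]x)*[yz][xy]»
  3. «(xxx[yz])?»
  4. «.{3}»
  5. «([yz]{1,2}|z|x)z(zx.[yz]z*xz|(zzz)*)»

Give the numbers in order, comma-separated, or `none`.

1 → no match
2 → no match
3 → no match
4 → match
5 → no match

4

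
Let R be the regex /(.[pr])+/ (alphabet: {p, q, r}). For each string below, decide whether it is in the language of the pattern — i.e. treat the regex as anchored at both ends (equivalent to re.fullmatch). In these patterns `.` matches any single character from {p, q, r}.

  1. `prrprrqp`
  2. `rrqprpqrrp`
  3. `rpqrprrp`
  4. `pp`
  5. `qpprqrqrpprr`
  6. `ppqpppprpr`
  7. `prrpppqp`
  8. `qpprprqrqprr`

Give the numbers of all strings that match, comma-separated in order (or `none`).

1 → match
2 → match
3 → match
4 → match
5 → match
6 → match
7 → match
8 → match

1, 2, 3, 4, 5, 6, 7, 8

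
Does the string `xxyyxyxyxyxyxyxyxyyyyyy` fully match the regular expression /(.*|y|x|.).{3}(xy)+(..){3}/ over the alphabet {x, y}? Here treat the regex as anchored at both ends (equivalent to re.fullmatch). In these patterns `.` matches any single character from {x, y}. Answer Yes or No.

No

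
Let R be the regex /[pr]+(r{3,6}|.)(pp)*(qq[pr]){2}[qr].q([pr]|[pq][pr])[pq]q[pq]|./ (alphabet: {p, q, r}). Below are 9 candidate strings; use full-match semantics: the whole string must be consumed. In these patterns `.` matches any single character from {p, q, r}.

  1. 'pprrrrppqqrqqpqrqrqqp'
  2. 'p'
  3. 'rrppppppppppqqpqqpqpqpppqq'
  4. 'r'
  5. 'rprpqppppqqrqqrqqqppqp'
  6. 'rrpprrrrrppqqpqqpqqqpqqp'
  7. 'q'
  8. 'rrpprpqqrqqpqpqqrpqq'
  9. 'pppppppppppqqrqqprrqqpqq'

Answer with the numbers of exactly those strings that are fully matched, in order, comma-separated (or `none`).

1, 2, 3, 4, 5, 6, 7, 8

1 → match
2 → match
3 → match
4 → match
5 → match
6 → match
7 → match
8 → match
9 → no match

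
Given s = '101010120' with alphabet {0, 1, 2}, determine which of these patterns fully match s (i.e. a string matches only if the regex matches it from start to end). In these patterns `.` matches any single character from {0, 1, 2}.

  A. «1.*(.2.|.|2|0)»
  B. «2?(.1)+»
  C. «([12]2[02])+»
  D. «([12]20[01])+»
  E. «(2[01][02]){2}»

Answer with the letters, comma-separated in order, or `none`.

A → match
B → no match — must end with '1'
C → no match
D → no match
E → no match — must start with '2'

A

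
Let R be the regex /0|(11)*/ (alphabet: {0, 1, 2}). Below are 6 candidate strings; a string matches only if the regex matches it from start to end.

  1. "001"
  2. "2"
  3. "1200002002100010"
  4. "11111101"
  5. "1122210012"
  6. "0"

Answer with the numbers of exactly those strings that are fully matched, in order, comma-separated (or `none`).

6

1 → no match
2 → no match
3 → no match
4 → no match
5 → no match
6 → match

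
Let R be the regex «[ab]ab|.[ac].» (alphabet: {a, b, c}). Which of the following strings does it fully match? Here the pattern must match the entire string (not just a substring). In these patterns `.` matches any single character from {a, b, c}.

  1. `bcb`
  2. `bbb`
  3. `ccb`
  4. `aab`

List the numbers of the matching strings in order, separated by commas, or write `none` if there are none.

1, 3, 4

1. `bcb` → match
2. `bbb` → no match
3. `ccb` → match
4. `aab` → match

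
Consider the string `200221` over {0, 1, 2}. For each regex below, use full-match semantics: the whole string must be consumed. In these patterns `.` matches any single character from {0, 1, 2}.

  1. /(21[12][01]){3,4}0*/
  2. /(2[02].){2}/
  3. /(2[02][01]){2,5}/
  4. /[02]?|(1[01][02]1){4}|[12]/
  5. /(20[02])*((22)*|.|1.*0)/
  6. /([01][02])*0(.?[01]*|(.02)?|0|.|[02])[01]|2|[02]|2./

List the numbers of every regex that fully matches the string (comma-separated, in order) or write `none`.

2, 3

1 → no match — must start with `21`
2 → match
3 → match
4 → no match
5 → no match
6 → no match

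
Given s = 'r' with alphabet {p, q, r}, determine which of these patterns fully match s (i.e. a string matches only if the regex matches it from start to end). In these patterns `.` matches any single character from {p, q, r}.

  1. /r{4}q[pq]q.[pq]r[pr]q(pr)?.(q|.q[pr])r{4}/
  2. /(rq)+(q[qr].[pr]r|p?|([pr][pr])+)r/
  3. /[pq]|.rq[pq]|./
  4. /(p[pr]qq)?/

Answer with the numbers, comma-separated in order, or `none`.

1 → no match
2 → no match — must start with 'rq'
3 → match
4 → no match

3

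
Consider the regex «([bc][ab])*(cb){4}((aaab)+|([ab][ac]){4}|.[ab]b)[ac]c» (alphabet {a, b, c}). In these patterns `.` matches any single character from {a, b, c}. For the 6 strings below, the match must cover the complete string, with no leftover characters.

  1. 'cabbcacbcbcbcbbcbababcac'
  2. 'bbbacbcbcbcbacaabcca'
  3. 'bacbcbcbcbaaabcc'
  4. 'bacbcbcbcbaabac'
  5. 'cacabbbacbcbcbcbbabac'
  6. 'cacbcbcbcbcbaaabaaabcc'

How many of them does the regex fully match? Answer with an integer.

5

1 → match
2 → no match — must end with 'c'
3 → match
4 → match
5 → match
6 → match
Total matched: 5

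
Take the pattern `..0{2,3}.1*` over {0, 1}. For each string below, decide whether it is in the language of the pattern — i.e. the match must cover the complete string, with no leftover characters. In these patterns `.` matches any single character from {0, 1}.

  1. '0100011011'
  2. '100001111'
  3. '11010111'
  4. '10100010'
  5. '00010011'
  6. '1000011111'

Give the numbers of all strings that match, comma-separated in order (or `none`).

1 → no match
2 → match
3 → no match
4 → no match
5 → no match
6 → match

2, 6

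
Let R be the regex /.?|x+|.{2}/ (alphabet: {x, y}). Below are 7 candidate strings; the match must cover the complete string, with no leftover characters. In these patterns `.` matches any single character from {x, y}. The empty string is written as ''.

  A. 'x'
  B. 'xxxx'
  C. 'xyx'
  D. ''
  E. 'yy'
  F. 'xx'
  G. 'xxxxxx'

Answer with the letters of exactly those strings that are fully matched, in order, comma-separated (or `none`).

A → match
B → match
C → no match
D → match
E → match
F → match
G → match

A, B, D, E, F, G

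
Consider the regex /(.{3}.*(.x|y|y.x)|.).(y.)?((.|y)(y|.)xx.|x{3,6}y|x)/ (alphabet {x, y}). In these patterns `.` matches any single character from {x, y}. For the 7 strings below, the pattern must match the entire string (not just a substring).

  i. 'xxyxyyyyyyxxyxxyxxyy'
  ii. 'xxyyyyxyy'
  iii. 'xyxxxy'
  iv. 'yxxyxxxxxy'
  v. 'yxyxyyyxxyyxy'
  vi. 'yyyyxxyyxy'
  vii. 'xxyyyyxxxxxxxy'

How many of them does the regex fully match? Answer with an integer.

3

i → no match
ii → no match
iii → match
iv → match
v → no match
vi → no match
vii → match
Total matched: 3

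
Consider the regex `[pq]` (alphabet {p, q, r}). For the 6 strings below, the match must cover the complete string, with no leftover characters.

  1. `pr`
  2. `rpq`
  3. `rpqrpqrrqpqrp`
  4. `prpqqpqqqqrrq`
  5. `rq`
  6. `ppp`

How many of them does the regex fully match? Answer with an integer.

0

1 → no match
2 → no match
3 → no match
4 → no match
5 → no match
6 → no match
Total matched: 0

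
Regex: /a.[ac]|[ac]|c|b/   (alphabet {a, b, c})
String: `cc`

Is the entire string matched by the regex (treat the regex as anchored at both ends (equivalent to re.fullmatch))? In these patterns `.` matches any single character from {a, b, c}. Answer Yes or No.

No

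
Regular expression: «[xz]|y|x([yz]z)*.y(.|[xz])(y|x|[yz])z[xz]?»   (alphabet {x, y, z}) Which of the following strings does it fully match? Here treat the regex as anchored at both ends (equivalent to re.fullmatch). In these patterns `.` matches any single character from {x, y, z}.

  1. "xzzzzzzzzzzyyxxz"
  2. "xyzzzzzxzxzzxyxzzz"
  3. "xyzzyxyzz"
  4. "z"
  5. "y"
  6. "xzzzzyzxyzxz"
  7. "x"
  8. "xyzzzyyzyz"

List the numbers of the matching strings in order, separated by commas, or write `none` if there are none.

1 → match
2 → no match
3. "xyzzyxyzz" → match
4. "z" → match
5. "y" → match
6. "xzzzzyzxyzxz" → match
7. "x" → match
8. "xyzzzyyzyz" → match

1, 3, 4, 5, 6, 7, 8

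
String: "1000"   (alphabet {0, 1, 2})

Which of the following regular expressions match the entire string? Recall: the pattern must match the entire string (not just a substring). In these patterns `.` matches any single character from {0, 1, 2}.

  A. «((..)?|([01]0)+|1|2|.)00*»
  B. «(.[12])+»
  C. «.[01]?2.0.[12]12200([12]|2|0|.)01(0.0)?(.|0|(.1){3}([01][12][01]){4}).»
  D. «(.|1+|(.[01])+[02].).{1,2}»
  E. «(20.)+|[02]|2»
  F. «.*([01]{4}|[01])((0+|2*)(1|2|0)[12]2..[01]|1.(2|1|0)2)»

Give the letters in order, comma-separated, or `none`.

A

A → match
B → no match
C → no match
D → no match
E → no match
F → no match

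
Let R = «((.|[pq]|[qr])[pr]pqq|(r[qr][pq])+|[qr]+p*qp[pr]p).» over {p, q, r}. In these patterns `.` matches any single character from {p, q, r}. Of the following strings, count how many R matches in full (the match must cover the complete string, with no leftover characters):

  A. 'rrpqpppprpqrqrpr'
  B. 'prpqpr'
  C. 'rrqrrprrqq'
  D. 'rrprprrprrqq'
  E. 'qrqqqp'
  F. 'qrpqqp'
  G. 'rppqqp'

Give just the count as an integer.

A → no match
B → no match
C → match
D → no match
E → no match
F → match
G → match
Total matched: 3

3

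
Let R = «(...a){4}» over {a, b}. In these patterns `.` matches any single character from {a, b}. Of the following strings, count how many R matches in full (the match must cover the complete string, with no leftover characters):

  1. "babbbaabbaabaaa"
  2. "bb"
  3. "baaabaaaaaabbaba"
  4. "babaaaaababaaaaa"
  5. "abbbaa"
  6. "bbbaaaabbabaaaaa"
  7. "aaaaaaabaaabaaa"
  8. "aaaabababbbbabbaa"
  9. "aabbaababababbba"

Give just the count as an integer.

1 → no match
2 → no match — must end with "a"
3 → no match
4 → match
5 → no match
6 → no match
7 → no match
8 → no match
9 → no match
Total matched: 1

1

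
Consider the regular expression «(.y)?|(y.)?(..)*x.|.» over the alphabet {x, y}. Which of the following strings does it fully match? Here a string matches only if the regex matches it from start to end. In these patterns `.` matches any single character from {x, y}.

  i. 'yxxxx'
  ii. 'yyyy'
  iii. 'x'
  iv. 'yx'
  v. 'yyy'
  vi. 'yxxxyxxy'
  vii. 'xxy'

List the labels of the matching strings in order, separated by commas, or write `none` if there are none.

i → no match
ii → no match
iii → match
iv → no match
v → no match
vi → match
vii → no match

iii, vi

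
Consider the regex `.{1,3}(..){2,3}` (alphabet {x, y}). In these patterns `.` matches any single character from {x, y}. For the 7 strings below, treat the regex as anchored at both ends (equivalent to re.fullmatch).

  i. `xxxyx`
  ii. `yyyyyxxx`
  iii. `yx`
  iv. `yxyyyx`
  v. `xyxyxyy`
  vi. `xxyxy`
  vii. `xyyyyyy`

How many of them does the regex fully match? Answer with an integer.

6

i → match
ii → match
iii → no match
iv → match
v → match
vi → match
vii → match
Total matched: 6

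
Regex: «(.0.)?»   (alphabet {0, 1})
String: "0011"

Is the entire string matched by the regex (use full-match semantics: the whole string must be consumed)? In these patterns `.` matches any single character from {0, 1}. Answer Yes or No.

No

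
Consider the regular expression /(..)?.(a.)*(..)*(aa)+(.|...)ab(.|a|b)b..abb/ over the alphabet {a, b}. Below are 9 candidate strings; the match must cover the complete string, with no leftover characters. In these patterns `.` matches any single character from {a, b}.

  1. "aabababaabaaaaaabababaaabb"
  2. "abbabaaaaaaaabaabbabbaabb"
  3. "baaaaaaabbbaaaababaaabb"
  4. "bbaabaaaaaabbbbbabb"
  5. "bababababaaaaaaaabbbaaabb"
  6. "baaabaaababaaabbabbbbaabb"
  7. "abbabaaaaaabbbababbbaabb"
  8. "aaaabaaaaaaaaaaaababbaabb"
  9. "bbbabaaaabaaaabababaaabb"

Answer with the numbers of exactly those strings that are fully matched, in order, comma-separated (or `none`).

3, 4, 5, 6, 8

1 → no match
2 → no match
3 → match
4 → match
5 → match
6 → match
7 → no match
8 → match
9 → no match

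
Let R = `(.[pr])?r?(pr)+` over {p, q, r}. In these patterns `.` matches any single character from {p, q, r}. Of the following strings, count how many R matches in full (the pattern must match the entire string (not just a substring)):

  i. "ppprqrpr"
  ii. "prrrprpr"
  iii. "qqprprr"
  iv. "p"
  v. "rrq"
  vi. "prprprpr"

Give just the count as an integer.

1

i → no match
ii → no match
iii → no match — must end with "pr"
iv → no match — must end with "pr"
v → no match — must end with "pr"
vi → match
Total matched: 1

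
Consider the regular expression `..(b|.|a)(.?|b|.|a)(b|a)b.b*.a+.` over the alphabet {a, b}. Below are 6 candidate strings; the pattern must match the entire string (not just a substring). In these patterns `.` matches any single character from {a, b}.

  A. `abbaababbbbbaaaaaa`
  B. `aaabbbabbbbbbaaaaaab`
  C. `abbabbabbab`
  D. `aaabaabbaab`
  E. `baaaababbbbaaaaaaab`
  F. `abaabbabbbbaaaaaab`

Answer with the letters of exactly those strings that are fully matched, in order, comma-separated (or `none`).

A, B, C, E, F

A → match
B → match
C → match
D → no match
E → match
F → match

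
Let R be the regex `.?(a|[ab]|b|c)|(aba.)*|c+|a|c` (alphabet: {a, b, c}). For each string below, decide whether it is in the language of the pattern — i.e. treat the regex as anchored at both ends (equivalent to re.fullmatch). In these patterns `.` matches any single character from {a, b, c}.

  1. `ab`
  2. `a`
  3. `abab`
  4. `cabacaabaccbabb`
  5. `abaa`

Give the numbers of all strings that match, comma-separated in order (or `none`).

1, 2, 3, 5

1. `ab` → match
2. `a` → match
3. `abab` → match
4 → no match
5. `abaa` → match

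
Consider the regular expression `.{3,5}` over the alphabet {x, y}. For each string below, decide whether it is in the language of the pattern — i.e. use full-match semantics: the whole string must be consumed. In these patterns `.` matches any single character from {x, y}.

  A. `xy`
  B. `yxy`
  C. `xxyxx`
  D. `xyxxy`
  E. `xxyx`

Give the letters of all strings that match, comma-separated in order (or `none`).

B, C, D, E

A → no match
B → match
C → match
D → match
E → match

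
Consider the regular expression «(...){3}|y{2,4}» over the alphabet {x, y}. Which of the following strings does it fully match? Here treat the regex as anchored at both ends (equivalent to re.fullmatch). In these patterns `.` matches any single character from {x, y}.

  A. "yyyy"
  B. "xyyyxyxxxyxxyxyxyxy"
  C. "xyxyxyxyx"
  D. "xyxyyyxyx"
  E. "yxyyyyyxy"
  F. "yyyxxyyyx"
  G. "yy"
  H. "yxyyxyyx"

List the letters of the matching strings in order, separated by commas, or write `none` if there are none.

A → match
B → no match
C → match
D → match
E → match
F → match
G → match
H → no match

A, C, D, E, F, G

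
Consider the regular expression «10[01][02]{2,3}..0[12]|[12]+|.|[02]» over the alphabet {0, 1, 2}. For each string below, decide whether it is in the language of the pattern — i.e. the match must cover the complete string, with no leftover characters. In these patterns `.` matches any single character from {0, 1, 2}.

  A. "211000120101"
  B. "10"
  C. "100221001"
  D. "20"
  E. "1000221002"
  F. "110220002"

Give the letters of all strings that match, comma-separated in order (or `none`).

A → no match
B → no match
C → match
D → no match
E → match
F → no match

C, E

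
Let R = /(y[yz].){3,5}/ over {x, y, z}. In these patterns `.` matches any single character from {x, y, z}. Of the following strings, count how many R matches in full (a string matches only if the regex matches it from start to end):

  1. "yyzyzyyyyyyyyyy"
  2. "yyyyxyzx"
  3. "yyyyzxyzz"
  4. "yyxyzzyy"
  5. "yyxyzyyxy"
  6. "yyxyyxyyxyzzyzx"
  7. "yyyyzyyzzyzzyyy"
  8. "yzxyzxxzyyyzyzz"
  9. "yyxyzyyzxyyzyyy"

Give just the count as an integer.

5

1 → match
2 → no match
3 → match
4 → no match
5 → no match
6 → match
7 → match
8 → no match
9 → match
Total matched: 5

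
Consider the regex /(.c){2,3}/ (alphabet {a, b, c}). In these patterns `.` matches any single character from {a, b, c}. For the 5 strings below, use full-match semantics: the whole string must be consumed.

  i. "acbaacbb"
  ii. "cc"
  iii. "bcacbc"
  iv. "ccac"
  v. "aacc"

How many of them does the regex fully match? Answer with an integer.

i. "acbaacbb" → no match — must end with "c"
ii. "cc" → no match
iii. "bcacbc" → match
iv. "ccac" → match
v. "aacc" → no match
Total matched: 2

2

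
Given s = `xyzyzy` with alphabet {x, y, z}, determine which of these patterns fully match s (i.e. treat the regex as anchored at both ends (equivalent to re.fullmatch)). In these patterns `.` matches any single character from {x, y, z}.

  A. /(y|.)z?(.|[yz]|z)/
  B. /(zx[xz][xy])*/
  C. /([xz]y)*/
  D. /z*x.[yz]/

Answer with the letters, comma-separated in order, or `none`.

C

A → no match
B → no match
C → match
D → no match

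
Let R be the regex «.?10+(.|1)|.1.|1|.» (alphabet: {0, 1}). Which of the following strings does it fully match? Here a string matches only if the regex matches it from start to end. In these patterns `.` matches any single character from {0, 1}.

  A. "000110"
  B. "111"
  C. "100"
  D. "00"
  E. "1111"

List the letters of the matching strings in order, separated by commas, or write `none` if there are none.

B, C

A → no match
B → match
C → match
D → no match
E → no match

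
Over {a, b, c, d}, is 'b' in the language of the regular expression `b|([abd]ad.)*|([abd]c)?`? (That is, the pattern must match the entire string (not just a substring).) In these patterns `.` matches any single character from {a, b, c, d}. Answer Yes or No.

Yes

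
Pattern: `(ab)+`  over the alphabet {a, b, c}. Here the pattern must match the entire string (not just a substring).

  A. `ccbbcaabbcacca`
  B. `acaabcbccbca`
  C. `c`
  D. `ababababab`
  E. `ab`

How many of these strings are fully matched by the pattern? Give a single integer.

A → no match — must start with `ab`
B → no match — must start with `ab`
C → no match — must start with `ab`
D → match
E → match
Total matched: 2

2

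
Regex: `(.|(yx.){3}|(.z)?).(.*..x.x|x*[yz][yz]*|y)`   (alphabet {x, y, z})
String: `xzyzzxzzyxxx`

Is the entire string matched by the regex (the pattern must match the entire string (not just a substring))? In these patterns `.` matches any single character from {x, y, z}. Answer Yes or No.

Yes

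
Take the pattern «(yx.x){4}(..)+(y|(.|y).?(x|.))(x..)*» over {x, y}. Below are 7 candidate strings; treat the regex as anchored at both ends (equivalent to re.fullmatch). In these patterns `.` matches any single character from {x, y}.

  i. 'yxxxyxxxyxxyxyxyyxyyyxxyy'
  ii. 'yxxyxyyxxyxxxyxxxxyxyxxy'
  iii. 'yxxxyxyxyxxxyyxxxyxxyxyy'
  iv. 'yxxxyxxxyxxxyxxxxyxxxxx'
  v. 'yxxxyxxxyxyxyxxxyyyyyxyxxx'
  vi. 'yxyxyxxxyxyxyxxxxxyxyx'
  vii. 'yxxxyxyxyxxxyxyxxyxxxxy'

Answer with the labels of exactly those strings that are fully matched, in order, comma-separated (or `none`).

iv, v, vi, vii

i → no match
ii → no match
iii → no match
iv → match
v → match
vi → match
vii → match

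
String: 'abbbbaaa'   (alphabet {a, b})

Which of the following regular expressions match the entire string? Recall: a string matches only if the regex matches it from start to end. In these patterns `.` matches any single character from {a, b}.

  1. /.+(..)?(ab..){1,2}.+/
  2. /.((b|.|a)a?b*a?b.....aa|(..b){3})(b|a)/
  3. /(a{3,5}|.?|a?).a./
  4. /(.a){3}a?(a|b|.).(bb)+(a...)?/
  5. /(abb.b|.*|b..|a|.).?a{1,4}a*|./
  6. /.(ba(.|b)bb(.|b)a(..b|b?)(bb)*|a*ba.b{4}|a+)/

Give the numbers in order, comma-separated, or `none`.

1 → no match
2 → no match
3 → no match
4 → no match
5 → match
6 → no match

5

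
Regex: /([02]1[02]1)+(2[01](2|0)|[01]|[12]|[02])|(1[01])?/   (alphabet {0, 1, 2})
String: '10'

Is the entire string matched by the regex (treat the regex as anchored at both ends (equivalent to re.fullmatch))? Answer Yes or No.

Yes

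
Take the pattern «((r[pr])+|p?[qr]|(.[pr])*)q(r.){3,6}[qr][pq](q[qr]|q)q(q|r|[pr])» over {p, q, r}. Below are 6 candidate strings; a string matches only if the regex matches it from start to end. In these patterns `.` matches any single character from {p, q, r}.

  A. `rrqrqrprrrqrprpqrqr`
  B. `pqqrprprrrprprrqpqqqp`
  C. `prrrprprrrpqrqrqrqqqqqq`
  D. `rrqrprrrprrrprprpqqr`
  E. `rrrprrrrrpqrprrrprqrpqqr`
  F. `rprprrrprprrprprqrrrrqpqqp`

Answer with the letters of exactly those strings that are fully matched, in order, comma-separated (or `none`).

A, B, D, E

A → match
B → match
C → no match
D → match
E → match
F → no match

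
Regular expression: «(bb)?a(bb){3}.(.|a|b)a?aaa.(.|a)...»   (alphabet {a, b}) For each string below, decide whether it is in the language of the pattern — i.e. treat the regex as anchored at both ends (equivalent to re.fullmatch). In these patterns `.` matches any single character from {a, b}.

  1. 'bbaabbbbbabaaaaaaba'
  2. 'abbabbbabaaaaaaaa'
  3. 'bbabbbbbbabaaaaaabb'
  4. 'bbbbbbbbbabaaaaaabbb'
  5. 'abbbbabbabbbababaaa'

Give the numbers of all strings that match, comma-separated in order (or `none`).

3

1 → no match
2 → no match
3 → match
4 → no match
5 → no match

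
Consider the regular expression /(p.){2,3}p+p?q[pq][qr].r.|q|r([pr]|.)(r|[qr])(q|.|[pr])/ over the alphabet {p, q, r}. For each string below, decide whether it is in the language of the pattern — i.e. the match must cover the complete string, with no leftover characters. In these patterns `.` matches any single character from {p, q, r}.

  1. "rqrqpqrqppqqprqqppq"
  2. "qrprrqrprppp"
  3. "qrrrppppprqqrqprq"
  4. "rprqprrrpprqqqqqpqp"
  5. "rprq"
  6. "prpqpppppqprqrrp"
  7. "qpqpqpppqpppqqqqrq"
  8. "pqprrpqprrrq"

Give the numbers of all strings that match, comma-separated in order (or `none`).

5

1 → no match
2 → no match
3 → no match
4 → no match
5 → match
6 → no match
7 → no match
8 → no match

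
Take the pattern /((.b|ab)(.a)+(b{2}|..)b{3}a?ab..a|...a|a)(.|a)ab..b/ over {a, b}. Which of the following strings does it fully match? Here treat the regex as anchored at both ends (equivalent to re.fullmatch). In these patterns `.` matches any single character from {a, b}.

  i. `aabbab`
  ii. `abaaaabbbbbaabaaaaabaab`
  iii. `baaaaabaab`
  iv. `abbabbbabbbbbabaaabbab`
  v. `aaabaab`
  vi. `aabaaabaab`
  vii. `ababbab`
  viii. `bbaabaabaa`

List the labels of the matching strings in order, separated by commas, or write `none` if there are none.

ii, iii, v, vi, vii

i → no match
ii → match
iii → match
iv → no match
v → match
vi → match
vii → match
viii → no match — must end with `b`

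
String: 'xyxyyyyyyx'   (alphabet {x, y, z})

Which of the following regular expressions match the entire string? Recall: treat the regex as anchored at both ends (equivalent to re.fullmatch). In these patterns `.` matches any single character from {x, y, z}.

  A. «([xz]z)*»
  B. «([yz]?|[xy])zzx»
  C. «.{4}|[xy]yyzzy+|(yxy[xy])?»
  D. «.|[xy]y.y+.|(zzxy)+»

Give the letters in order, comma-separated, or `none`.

D

A → no match
B → no match — must end with 'zzx'
C → no match
D → match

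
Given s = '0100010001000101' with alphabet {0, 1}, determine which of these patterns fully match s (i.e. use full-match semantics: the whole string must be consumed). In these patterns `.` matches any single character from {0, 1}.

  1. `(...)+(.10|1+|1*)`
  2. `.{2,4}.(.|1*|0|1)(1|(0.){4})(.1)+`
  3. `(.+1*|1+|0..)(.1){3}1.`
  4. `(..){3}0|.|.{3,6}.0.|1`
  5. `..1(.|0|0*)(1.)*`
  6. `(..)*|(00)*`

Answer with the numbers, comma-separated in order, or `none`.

1, 2, 6

1 → match
2 → match
3 → no match
4 → no match
5 → no match
6 → match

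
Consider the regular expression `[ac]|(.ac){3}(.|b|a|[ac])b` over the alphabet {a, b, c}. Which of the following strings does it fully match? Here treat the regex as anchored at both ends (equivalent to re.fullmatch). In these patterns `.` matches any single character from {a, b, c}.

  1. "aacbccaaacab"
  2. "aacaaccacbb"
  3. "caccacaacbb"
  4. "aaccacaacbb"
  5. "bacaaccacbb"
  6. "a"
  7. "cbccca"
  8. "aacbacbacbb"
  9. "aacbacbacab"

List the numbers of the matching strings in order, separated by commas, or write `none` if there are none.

1 → no match
2 → match
3 → match
4 → match
5 → match
6 → match
7 → no match
8 → match
9 → match

2, 3, 4, 5, 6, 8, 9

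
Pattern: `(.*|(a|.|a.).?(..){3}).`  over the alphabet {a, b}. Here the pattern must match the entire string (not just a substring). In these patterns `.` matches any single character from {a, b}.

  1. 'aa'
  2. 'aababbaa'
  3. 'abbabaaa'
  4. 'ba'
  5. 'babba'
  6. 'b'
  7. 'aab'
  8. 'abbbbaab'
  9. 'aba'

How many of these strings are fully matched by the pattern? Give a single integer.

9

1 → match
2 → match
3 → match
4 → match
5 → match
6 → match
7 → match
8 → match
9 → match
Total matched: 9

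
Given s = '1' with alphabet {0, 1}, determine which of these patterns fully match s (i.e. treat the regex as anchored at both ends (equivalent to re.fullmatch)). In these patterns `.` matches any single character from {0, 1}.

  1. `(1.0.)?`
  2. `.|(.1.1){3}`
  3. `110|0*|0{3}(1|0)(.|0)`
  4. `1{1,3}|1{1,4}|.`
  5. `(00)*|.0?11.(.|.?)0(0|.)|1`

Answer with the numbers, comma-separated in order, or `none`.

1 → no match
2 → match
3 → no match
4 → match
5 → match

2, 4, 5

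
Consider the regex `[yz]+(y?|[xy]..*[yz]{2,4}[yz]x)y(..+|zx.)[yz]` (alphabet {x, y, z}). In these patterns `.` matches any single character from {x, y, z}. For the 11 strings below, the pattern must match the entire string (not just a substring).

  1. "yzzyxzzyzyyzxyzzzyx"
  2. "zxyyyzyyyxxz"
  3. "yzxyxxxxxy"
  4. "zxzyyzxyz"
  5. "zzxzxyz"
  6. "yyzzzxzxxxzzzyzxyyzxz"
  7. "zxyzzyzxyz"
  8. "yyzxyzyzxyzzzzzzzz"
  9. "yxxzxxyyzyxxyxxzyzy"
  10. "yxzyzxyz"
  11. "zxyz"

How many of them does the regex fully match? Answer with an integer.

1 → no match
2 → no match
3 → no match
4 → no match
5 → no match
6 → match
7 → no match
8 → match
9 → no match
10 → no match
11 → no match
Total matched: 2

2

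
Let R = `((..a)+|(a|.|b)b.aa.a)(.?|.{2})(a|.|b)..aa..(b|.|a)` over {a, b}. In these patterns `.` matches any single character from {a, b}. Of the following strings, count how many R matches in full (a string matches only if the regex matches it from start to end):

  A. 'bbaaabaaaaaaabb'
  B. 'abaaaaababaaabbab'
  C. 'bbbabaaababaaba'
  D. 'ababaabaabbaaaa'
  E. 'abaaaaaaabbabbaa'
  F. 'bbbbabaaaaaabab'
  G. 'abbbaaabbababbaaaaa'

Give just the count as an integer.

1

A → match
B → no match
C → no match
D → no match
E → no match
F → no match
G → no match
Total matched: 1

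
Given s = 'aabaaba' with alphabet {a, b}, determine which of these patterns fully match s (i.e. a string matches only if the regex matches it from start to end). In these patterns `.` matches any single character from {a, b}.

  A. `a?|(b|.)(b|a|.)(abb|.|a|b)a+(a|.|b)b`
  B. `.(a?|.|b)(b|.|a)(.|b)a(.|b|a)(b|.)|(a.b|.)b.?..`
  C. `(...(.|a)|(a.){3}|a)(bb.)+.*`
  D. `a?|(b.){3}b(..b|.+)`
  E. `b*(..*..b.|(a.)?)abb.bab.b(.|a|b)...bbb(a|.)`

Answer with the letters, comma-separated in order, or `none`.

A → no match
B → match
C → no match
D → no match
E → no match

B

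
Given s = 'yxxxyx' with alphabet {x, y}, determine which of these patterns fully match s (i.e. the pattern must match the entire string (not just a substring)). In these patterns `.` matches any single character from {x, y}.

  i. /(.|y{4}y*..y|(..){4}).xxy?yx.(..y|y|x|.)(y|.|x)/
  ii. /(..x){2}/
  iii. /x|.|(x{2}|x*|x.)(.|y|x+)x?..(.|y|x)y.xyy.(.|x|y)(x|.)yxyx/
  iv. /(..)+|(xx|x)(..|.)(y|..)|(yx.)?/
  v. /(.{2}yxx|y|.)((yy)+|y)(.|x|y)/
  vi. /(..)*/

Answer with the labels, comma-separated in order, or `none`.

ii, iv, vi

i → no match
ii → match
iii → no match
iv → match
v → no match
vi → match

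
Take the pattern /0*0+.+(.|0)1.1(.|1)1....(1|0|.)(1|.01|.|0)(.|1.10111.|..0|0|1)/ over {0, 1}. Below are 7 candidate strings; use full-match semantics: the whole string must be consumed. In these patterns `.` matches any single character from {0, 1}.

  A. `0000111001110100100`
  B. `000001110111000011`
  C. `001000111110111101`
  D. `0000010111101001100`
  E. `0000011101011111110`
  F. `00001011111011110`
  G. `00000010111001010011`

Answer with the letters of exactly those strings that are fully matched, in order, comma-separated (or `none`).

C, D, E, G

A → no match
B → no match
C → match
D → match
E → match
F → no match
G → match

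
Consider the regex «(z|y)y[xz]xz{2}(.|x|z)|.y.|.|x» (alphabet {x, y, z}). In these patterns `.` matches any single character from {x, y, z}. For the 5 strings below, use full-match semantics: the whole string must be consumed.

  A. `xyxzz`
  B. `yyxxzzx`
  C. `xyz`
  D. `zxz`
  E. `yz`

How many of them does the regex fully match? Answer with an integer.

A → no match
B → match
C → match
D → no match
E → no match
Total matched: 2

2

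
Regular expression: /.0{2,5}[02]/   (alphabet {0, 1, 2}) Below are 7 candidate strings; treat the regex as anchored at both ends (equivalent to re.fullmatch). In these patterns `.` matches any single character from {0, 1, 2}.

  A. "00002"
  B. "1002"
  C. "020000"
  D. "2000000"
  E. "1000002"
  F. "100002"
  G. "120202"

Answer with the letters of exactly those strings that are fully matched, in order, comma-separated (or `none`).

A. "00002" → match
B. "1002" → match
C. "020000" → no match
D. "2000000" → match
E. "1000002" → match
F. "100002" → match
G. "120202" → no match

A, B, D, E, F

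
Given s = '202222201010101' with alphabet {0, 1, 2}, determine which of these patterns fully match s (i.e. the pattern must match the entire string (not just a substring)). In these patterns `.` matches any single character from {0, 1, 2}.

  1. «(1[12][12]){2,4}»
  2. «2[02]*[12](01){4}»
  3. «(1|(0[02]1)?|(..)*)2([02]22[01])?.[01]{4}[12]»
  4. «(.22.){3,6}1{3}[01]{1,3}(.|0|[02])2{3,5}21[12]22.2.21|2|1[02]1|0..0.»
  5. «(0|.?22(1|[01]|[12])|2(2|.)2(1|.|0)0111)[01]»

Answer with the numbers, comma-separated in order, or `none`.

2

1 → no match — must start with '1'
2 → match
3 → no match
4 → no match
5 → no match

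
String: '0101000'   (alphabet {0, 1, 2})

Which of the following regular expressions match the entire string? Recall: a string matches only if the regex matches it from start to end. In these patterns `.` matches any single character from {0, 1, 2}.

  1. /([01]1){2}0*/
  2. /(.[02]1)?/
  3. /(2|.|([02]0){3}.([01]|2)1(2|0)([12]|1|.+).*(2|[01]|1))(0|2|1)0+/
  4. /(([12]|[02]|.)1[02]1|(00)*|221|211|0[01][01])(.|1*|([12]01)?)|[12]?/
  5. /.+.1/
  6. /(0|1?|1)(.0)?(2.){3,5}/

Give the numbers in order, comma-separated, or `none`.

1

1 → match
2 → no match
3 → no match
4 → no match
5 → no match — must end with '1'
6 → no match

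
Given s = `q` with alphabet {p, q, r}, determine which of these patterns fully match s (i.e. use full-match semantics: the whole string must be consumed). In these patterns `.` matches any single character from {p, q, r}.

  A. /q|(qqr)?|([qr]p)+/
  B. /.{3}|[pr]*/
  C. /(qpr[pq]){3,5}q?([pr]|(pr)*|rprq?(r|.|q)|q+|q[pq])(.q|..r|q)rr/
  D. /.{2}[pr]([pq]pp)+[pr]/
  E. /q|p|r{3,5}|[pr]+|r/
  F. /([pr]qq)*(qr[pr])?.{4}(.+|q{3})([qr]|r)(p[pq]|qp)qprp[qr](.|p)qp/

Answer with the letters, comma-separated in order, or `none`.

A → match
B → no match
C → no match — must start with `qpr`
D → no match
E → match
F → no match — must end with `qp`

A, E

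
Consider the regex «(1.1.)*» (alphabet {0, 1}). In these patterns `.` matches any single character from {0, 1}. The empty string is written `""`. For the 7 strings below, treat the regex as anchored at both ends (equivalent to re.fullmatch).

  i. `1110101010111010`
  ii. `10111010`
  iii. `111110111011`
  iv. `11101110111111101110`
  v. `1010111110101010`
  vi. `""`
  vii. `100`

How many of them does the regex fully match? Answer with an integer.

6

i → match
ii → match
iii → match
iv → match
v → match
vi → match
vii → no match
Total matched: 6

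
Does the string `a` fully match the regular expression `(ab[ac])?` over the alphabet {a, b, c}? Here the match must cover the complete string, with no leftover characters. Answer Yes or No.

No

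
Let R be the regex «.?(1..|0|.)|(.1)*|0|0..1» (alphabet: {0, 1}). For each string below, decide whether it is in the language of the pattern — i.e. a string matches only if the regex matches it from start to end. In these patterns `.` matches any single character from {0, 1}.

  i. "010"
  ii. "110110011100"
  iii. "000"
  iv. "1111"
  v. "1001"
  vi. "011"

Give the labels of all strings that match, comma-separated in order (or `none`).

iv

i → no match
ii → no match
iii → no match
iv → match
v → no match
vi → no match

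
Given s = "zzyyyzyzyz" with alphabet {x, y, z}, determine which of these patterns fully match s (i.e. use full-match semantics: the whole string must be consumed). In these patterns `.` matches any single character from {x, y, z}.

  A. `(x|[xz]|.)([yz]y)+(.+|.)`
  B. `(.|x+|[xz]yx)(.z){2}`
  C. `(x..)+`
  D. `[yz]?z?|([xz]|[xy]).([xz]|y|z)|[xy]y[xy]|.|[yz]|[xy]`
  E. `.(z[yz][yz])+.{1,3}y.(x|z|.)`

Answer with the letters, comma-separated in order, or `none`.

A

A → match
B → no match
C → no match — must start with "x"
D → no match
E → no match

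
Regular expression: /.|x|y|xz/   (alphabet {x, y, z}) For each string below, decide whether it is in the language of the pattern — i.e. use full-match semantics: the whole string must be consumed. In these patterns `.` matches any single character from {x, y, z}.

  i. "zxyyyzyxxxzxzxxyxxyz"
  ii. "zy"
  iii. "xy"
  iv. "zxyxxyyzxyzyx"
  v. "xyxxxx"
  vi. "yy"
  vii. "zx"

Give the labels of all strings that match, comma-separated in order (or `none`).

none

i → no match
ii → no match
iii → no match
iv → no match
v → no match
vi → no match
vii → no match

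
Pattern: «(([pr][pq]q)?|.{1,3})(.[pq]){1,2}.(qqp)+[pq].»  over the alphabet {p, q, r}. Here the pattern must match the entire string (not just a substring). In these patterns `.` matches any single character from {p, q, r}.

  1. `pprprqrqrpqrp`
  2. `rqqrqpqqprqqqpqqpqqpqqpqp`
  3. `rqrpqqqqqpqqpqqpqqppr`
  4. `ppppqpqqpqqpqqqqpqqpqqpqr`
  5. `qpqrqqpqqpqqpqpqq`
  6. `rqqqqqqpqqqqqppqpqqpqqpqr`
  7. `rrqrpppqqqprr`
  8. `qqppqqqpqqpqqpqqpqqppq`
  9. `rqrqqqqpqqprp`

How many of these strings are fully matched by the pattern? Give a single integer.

1 → no match
2 → no match
3 → match
4 → no match
5 → no match
6 → no match
7 → no match
8 → match
9 → no match
Total matched: 2

2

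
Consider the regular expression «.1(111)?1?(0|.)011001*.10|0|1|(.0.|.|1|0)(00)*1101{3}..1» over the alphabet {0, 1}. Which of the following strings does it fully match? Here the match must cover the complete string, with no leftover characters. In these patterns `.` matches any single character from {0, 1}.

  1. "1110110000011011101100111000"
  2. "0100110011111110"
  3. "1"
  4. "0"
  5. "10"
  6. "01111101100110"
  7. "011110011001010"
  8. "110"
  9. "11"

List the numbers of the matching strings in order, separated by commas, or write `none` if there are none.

1 → no match
2 → match
3 → match
4 → match
5 → no match
6 → match
7 → match
8 → no match
9 → no match

2, 3, 4, 6, 7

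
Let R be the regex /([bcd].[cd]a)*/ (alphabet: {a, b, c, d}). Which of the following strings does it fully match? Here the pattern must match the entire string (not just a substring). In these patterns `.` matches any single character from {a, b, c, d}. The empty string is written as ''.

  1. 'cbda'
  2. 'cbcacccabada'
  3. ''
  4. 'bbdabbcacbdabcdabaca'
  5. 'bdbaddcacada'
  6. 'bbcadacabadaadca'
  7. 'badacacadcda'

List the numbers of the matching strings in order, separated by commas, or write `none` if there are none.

1 → match
2 → match
3 → match
4 → match
5 → no match
6 → no match
7 → match

1, 2, 3, 4, 7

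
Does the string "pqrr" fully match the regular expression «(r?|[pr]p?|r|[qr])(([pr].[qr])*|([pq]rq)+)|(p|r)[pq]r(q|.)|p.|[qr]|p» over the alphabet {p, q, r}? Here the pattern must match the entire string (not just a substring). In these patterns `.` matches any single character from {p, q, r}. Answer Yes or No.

Yes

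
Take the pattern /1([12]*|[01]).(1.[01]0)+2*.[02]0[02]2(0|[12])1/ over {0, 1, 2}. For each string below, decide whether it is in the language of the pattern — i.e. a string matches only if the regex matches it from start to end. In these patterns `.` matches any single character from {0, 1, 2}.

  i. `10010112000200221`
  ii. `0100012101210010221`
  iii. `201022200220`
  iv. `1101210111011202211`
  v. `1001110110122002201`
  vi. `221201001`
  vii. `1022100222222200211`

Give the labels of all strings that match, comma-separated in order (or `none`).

none

i → no match
ii → no match — must start with `1`
iii → no match — must start with `1`
iv → no match
v → no match
vi → no match — must start with `1`
vii → no match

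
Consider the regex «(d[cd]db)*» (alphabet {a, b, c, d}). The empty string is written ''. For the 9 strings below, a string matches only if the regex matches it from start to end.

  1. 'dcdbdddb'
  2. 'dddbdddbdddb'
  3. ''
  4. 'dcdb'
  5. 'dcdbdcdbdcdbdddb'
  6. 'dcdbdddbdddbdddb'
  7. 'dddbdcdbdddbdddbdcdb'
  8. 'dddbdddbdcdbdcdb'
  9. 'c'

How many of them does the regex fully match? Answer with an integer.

8

1 → match
2 → match
3 → match
4 → match
5 → match
6 → match
7 → match
8 → match
9 → no match
Total matched: 8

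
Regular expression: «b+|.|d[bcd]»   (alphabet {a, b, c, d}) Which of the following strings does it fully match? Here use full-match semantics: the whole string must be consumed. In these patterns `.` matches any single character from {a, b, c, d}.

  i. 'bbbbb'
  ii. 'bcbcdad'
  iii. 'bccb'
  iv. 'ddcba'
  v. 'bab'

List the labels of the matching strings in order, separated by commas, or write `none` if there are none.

i

i. 'bbbbb' → match
ii. 'bcbcdad' → no match
iii. 'bccb' → no match
iv. 'ddcba' → no match
v. 'bab' → no match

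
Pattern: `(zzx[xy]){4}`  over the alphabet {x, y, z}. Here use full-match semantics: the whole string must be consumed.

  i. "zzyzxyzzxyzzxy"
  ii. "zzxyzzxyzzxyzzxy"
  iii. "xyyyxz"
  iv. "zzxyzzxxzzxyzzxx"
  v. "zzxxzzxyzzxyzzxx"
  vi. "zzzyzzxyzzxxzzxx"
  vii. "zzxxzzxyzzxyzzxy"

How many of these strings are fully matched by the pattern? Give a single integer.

4

i → no match — must start with "zzx"
ii → match
iii → no match — must start with "zzx"
iv → match
v → match
vi → no match — must start with "zzx"
vii → match
Total matched: 4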